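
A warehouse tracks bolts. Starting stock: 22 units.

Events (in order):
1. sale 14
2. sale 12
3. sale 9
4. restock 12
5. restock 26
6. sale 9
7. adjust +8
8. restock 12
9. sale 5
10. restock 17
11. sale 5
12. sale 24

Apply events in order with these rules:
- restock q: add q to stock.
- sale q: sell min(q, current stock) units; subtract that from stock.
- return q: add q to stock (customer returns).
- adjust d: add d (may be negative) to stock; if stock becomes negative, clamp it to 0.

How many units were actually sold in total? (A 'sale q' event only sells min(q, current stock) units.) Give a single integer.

Processing events:
Start: stock = 22
  Event 1 (sale 14): sell min(14,22)=14. stock: 22 - 14 = 8. total_sold = 14
  Event 2 (sale 12): sell min(12,8)=8. stock: 8 - 8 = 0. total_sold = 22
  Event 3 (sale 9): sell min(9,0)=0. stock: 0 - 0 = 0. total_sold = 22
  Event 4 (restock 12): 0 + 12 = 12
  Event 5 (restock 26): 12 + 26 = 38
  Event 6 (sale 9): sell min(9,38)=9. stock: 38 - 9 = 29. total_sold = 31
  Event 7 (adjust +8): 29 + 8 = 37
  Event 8 (restock 12): 37 + 12 = 49
  Event 9 (sale 5): sell min(5,49)=5. stock: 49 - 5 = 44. total_sold = 36
  Event 10 (restock 17): 44 + 17 = 61
  Event 11 (sale 5): sell min(5,61)=5. stock: 61 - 5 = 56. total_sold = 41
  Event 12 (sale 24): sell min(24,56)=24. stock: 56 - 24 = 32. total_sold = 65
Final: stock = 32, total_sold = 65

Answer: 65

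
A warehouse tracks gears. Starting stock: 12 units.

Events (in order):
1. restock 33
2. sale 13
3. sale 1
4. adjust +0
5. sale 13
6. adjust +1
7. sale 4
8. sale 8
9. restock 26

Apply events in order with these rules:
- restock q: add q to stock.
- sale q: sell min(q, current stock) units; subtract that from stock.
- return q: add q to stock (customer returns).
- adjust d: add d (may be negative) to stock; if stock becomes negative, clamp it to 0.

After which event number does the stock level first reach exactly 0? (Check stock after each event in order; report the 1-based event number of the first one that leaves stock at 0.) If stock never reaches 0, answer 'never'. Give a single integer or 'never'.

Processing events:
Start: stock = 12
  Event 1 (restock 33): 12 + 33 = 45
  Event 2 (sale 13): sell min(13,45)=13. stock: 45 - 13 = 32. total_sold = 13
  Event 3 (sale 1): sell min(1,32)=1. stock: 32 - 1 = 31. total_sold = 14
  Event 4 (adjust +0): 31 + 0 = 31
  Event 5 (sale 13): sell min(13,31)=13. stock: 31 - 13 = 18. total_sold = 27
  Event 6 (adjust +1): 18 + 1 = 19
  Event 7 (sale 4): sell min(4,19)=4. stock: 19 - 4 = 15. total_sold = 31
  Event 8 (sale 8): sell min(8,15)=8. stock: 15 - 8 = 7. total_sold = 39
  Event 9 (restock 26): 7 + 26 = 33
Final: stock = 33, total_sold = 39

Stock never reaches 0.

Answer: never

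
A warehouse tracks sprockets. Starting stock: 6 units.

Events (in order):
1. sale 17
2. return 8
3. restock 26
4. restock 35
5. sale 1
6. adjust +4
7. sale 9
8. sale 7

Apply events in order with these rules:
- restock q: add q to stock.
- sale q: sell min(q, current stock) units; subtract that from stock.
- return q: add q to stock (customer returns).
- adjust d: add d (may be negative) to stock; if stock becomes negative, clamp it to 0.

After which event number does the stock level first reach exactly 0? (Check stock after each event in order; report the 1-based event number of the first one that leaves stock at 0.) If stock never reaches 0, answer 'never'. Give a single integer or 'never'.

Answer: 1

Derivation:
Processing events:
Start: stock = 6
  Event 1 (sale 17): sell min(17,6)=6. stock: 6 - 6 = 0. total_sold = 6
  Event 2 (return 8): 0 + 8 = 8
  Event 3 (restock 26): 8 + 26 = 34
  Event 4 (restock 35): 34 + 35 = 69
  Event 5 (sale 1): sell min(1,69)=1. stock: 69 - 1 = 68. total_sold = 7
  Event 6 (adjust +4): 68 + 4 = 72
  Event 7 (sale 9): sell min(9,72)=9. stock: 72 - 9 = 63. total_sold = 16
  Event 8 (sale 7): sell min(7,63)=7. stock: 63 - 7 = 56. total_sold = 23
Final: stock = 56, total_sold = 23

First zero at event 1.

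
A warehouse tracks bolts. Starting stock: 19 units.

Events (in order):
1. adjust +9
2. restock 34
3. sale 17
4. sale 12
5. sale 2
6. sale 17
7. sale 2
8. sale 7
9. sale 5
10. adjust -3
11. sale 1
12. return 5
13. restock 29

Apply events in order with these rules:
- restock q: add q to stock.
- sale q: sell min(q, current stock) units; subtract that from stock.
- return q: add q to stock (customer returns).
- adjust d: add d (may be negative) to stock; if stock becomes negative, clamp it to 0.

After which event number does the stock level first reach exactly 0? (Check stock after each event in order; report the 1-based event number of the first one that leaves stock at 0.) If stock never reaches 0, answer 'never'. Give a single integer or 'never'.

Processing events:
Start: stock = 19
  Event 1 (adjust +9): 19 + 9 = 28
  Event 2 (restock 34): 28 + 34 = 62
  Event 3 (sale 17): sell min(17,62)=17. stock: 62 - 17 = 45. total_sold = 17
  Event 4 (sale 12): sell min(12,45)=12. stock: 45 - 12 = 33. total_sold = 29
  Event 5 (sale 2): sell min(2,33)=2. stock: 33 - 2 = 31. total_sold = 31
  Event 6 (sale 17): sell min(17,31)=17. stock: 31 - 17 = 14. total_sold = 48
  Event 7 (sale 2): sell min(2,14)=2. stock: 14 - 2 = 12. total_sold = 50
  Event 8 (sale 7): sell min(7,12)=7. stock: 12 - 7 = 5. total_sold = 57
  Event 9 (sale 5): sell min(5,5)=5. stock: 5 - 5 = 0. total_sold = 62
  Event 10 (adjust -3): 0 + -3 = 0 (clamped to 0)
  Event 11 (sale 1): sell min(1,0)=0. stock: 0 - 0 = 0. total_sold = 62
  Event 12 (return 5): 0 + 5 = 5
  Event 13 (restock 29): 5 + 29 = 34
Final: stock = 34, total_sold = 62

First zero at event 9.

Answer: 9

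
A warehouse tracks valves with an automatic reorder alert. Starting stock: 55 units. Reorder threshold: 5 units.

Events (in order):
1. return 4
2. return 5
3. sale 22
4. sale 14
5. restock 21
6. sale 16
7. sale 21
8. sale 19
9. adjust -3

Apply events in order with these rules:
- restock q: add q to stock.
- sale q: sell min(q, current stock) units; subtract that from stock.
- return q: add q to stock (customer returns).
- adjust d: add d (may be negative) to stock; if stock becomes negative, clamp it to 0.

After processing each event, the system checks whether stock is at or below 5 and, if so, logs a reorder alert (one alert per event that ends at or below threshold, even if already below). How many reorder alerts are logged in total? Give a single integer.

Processing events:
Start: stock = 55
  Event 1 (return 4): 55 + 4 = 59
  Event 2 (return 5): 59 + 5 = 64
  Event 3 (sale 22): sell min(22,64)=22. stock: 64 - 22 = 42. total_sold = 22
  Event 4 (sale 14): sell min(14,42)=14. stock: 42 - 14 = 28. total_sold = 36
  Event 5 (restock 21): 28 + 21 = 49
  Event 6 (sale 16): sell min(16,49)=16. stock: 49 - 16 = 33. total_sold = 52
  Event 7 (sale 21): sell min(21,33)=21. stock: 33 - 21 = 12. total_sold = 73
  Event 8 (sale 19): sell min(19,12)=12. stock: 12 - 12 = 0. total_sold = 85
  Event 9 (adjust -3): 0 + -3 = 0 (clamped to 0)
Final: stock = 0, total_sold = 85

Checking against threshold 5:
  After event 1: stock=59 > 5
  After event 2: stock=64 > 5
  After event 3: stock=42 > 5
  After event 4: stock=28 > 5
  After event 5: stock=49 > 5
  After event 6: stock=33 > 5
  After event 7: stock=12 > 5
  After event 8: stock=0 <= 5 -> ALERT
  After event 9: stock=0 <= 5 -> ALERT
Alert events: [8, 9]. Count = 2

Answer: 2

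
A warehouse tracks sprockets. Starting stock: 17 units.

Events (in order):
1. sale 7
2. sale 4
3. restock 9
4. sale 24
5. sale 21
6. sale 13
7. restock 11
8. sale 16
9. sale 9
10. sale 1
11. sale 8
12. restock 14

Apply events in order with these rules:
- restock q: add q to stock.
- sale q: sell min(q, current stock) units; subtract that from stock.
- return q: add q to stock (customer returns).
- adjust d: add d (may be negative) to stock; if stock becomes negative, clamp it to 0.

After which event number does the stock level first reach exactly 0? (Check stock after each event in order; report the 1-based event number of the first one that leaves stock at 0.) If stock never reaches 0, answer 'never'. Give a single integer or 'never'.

Answer: 4

Derivation:
Processing events:
Start: stock = 17
  Event 1 (sale 7): sell min(7,17)=7. stock: 17 - 7 = 10. total_sold = 7
  Event 2 (sale 4): sell min(4,10)=4. stock: 10 - 4 = 6. total_sold = 11
  Event 3 (restock 9): 6 + 9 = 15
  Event 4 (sale 24): sell min(24,15)=15. stock: 15 - 15 = 0. total_sold = 26
  Event 5 (sale 21): sell min(21,0)=0. stock: 0 - 0 = 0. total_sold = 26
  Event 6 (sale 13): sell min(13,0)=0. stock: 0 - 0 = 0. total_sold = 26
  Event 7 (restock 11): 0 + 11 = 11
  Event 8 (sale 16): sell min(16,11)=11. stock: 11 - 11 = 0. total_sold = 37
  Event 9 (sale 9): sell min(9,0)=0. stock: 0 - 0 = 0. total_sold = 37
  Event 10 (sale 1): sell min(1,0)=0. stock: 0 - 0 = 0. total_sold = 37
  Event 11 (sale 8): sell min(8,0)=0. stock: 0 - 0 = 0. total_sold = 37
  Event 12 (restock 14): 0 + 14 = 14
Final: stock = 14, total_sold = 37

First zero at event 4.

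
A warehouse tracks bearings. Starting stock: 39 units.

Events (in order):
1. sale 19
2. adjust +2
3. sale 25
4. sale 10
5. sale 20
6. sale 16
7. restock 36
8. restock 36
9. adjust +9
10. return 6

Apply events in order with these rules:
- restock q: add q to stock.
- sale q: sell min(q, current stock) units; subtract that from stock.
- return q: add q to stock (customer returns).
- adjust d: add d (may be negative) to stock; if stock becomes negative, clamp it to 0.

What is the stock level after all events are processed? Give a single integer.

Processing events:
Start: stock = 39
  Event 1 (sale 19): sell min(19,39)=19. stock: 39 - 19 = 20. total_sold = 19
  Event 2 (adjust +2): 20 + 2 = 22
  Event 3 (sale 25): sell min(25,22)=22. stock: 22 - 22 = 0. total_sold = 41
  Event 4 (sale 10): sell min(10,0)=0. stock: 0 - 0 = 0. total_sold = 41
  Event 5 (sale 20): sell min(20,0)=0. stock: 0 - 0 = 0. total_sold = 41
  Event 6 (sale 16): sell min(16,0)=0. stock: 0 - 0 = 0. total_sold = 41
  Event 7 (restock 36): 0 + 36 = 36
  Event 8 (restock 36): 36 + 36 = 72
  Event 9 (adjust +9): 72 + 9 = 81
  Event 10 (return 6): 81 + 6 = 87
Final: stock = 87, total_sold = 41

Answer: 87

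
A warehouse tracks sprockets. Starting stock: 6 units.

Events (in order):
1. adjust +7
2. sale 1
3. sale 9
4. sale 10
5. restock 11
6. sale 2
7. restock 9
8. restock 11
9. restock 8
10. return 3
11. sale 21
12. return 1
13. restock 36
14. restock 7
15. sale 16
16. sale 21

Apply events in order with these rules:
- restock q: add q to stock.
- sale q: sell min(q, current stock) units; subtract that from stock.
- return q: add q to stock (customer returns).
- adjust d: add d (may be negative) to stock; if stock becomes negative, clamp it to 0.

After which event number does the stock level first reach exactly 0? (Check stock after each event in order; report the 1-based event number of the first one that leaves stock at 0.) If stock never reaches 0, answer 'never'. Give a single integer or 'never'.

Answer: 4

Derivation:
Processing events:
Start: stock = 6
  Event 1 (adjust +7): 6 + 7 = 13
  Event 2 (sale 1): sell min(1,13)=1. stock: 13 - 1 = 12. total_sold = 1
  Event 3 (sale 9): sell min(9,12)=9. stock: 12 - 9 = 3. total_sold = 10
  Event 4 (sale 10): sell min(10,3)=3. stock: 3 - 3 = 0. total_sold = 13
  Event 5 (restock 11): 0 + 11 = 11
  Event 6 (sale 2): sell min(2,11)=2. stock: 11 - 2 = 9. total_sold = 15
  Event 7 (restock 9): 9 + 9 = 18
  Event 8 (restock 11): 18 + 11 = 29
  Event 9 (restock 8): 29 + 8 = 37
  Event 10 (return 3): 37 + 3 = 40
  Event 11 (sale 21): sell min(21,40)=21. stock: 40 - 21 = 19. total_sold = 36
  Event 12 (return 1): 19 + 1 = 20
  Event 13 (restock 36): 20 + 36 = 56
  Event 14 (restock 7): 56 + 7 = 63
  Event 15 (sale 16): sell min(16,63)=16. stock: 63 - 16 = 47. total_sold = 52
  Event 16 (sale 21): sell min(21,47)=21. stock: 47 - 21 = 26. total_sold = 73
Final: stock = 26, total_sold = 73

First zero at event 4.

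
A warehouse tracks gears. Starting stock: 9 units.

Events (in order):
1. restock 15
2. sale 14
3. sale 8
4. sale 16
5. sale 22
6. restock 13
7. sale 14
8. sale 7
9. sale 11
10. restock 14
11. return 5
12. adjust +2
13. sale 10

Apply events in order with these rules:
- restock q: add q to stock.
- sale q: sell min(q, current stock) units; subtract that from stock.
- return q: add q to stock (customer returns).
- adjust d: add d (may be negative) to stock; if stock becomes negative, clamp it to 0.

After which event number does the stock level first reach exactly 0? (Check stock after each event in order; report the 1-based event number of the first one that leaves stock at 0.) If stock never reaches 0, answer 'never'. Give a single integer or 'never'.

Processing events:
Start: stock = 9
  Event 1 (restock 15): 9 + 15 = 24
  Event 2 (sale 14): sell min(14,24)=14. stock: 24 - 14 = 10. total_sold = 14
  Event 3 (sale 8): sell min(8,10)=8. stock: 10 - 8 = 2. total_sold = 22
  Event 4 (sale 16): sell min(16,2)=2. stock: 2 - 2 = 0. total_sold = 24
  Event 5 (sale 22): sell min(22,0)=0. stock: 0 - 0 = 0. total_sold = 24
  Event 6 (restock 13): 0 + 13 = 13
  Event 7 (sale 14): sell min(14,13)=13. stock: 13 - 13 = 0. total_sold = 37
  Event 8 (sale 7): sell min(7,0)=0. stock: 0 - 0 = 0. total_sold = 37
  Event 9 (sale 11): sell min(11,0)=0. stock: 0 - 0 = 0. total_sold = 37
  Event 10 (restock 14): 0 + 14 = 14
  Event 11 (return 5): 14 + 5 = 19
  Event 12 (adjust +2): 19 + 2 = 21
  Event 13 (sale 10): sell min(10,21)=10. stock: 21 - 10 = 11. total_sold = 47
Final: stock = 11, total_sold = 47

First zero at event 4.

Answer: 4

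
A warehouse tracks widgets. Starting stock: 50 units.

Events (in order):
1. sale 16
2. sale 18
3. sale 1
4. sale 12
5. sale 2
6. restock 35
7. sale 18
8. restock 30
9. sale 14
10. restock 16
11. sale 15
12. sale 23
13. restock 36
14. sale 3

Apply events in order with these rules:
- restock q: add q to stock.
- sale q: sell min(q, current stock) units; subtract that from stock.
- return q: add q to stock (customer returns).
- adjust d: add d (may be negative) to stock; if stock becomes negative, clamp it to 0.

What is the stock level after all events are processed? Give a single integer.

Processing events:
Start: stock = 50
  Event 1 (sale 16): sell min(16,50)=16. stock: 50 - 16 = 34. total_sold = 16
  Event 2 (sale 18): sell min(18,34)=18. stock: 34 - 18 = 16. total_sold = 34
  Event 3 (sale 1): sell min(1,16)=1. stock: 16 - 1 = 15. total_sold = 35
  Event 4 (sale 12): sell min(12,15)=12. stock: 15 - 12 = 3. total_sold = 47
  Event 5 (sale 2): sell min(2,3)=2. stock: 3 - 2 = 1. total_sold = 49
  Event 6 (restock 35): 1 + 35 = 36
  Event 7 (sale 18): sell min(18,36)=18. stock: 36 - 18 = 18. total_sold = 67
  Event 8 (restock 30): 18 + 30 = 48
  Event 9 (sale 14): sell min(14,48)=14. stock: 48 - 14 = 34. total_sold = 81
  Event 10 (restock 16): 34 + 16 = 50
  Event 11 (sale 15): sell min(15,50)=15. stock: 50 - 15 = 35. total_sold = 96
  Event 12 (sale 23): sell min(23,35)=23. stock: 35 - 23 = 12. total_sold = 119
  Event 13 (restock 36): 12 + 36 = 48
  Event 14 (sale 3): sell min(3,48)=3. stock: 48 - 3 = 45. total_sold = 122
Final: stock = 45, total_sold = 122

Answer: 45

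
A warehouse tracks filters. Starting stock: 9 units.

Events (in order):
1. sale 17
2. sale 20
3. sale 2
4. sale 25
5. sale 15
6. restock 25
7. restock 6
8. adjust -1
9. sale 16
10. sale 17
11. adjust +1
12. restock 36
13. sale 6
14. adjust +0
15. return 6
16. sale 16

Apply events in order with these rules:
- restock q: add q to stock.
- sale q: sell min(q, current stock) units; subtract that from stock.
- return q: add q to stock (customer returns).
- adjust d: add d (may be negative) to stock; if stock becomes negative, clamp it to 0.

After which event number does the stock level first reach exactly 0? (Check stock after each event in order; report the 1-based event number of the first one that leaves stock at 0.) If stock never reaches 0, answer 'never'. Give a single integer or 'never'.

Processing events:
Start: stock = 9
  Event 1 (sale 17): sell min(17,9)=9. stock: 9 - 9 = 0. total_sold = 9
  Event 2 (sale 20): sell min(20,0)=0. stock: 0 - 0 = 0. total_sold = 9
  Event 3 (sale 2): sell min(2,0)=0. stock: 0 - 0 = 0. total_sold = 9
  Event 4 (sale 25): sell min(25,0)=0. stock: 0 - 0 = 0. total_sold = 9
  Event 5 (sale 15): sell min(15,0)=0. stock: 0 - 0 = 0. total_sold = 9
  Event 6 (restock 25): 0 + 25 = 25
  Event 7 (restock 6): 25 + 6 = 31
  Event 8 (adjust -1): 31 + -1 = 30
  Event 9 (sale 16): sell min(16,30)=16. stock: 30 - 16 = 14. total_sold = 25
  Event 10 (sale 17): sell min(17,14)=14. stock: 14 - 14 = 0. total_sold = 39
  Event 11 (adjust +1): 0 + 1 = 1
  Event 12 (restock 36): 1 + 36 = 37
  Event 13 (sale 6): sell min(6,37)=6. stock: 37 - 6 = 31. total_sold = 45
  Event 14 (adjust +0): 31 + 0 = 31
  Event 15 (return 6): 31 + 6 = 37
  Event 16 (sale 16): sell min(16,37)=16. stock: 37 - 16 = 21. total_sold = 61
Final: stock = 21, total_sold = 61

First zero at event 1.

Answer: 1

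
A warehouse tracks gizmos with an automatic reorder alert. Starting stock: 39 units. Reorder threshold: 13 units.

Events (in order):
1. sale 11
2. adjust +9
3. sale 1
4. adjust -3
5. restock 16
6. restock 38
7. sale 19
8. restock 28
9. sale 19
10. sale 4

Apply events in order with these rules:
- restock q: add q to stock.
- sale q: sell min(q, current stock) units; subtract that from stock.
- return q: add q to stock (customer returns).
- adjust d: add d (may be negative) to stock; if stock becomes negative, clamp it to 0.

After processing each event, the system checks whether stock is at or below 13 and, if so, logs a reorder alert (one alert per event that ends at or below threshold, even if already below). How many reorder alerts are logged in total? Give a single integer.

Processing events:
Start: stock = 39
  Event 1 (sale 11): sell min(11,39)=11. stock: 39 - 11 = 28. total_sold = 11
  Event 2 (adjust +9): 28 + 9 = 37
  Event 3 (sale 1): sell min(1,37)=1. stock: 37 - 1 = 36. total_sold = 12
  Event 4 (adjust -3): 36 + -3 = 33
  Event 5 (restock 16): 33 + 16 = 49
  Event 6 (restock 38): 49 + 38 = 87
  Event 7 (sale 19): sell min(19,87)=19. stock: 87 - 19 = 68. total_sold = 31
  Event 8 (restock 28): 68 + 28 = 96
  Event 9 (sale 19): sell min(19,96)=19. stock: 96 - 19 = 77. total_sold = 50
  Event 10 (sale 4): sell min(4,77)=4. stock: 77 - 4 = 73. total_sold = 54
Final: stock = 73, total_sold = 54

Checking against threshold 13:
  After event 1: stock=28 > 13
  After event 2: stock=37 > 13
  After event 3: stock=36 > 13
  After event 4: stock=33 > 13
  After event 5: stock=49 > 13
  After event 6: stock=87 > 13
  After event 7: stock=68 > 13
  After event 8: stock=96 > 13
  After event 9: stock=77 > 13
  After event 10: stock=73 > 13
Alert events: []. Count = 0

Answer: 0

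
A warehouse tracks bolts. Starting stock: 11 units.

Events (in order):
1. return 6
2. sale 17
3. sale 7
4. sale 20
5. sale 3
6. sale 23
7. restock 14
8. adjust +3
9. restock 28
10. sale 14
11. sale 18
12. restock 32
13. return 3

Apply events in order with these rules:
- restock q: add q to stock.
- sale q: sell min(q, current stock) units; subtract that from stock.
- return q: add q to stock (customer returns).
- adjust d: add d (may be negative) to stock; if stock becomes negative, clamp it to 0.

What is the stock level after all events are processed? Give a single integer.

Answer: 48

Derivation:
Processing events:
Start: stock = 11
  Event 1 (return 6): 11 + 6 = 17
  Event 2 (sale 17): sell min(17,17)=17. stock: 17 - 17 = 0. total_sold = 17
  Event 3 (sale 7): sell min(7,0)=0. stock: 0 - 0 = 0. total_sold = 17
  Event 4 (sale 20): sell min(20,0)=0. stock: 0 - 0 = 0. total_sold = 17
  Event 5 (sale 3): sell min(3,0)=0. stock: 0 - 0 = 0. total_sold = 17
  Event 6 (sale 23): sell min(23,0)=0. stock: 0 - 0 = 0. total_sold = 17
  Event 7 (restock 14): 0 + 14 = 14
  Event 8 (adjust +3): 14 + 3 = 17
  Event 9 (restock 28): 17 + 28 = 45
  Event 10 (sale 14): sell min(14,45)=14. stock: 45 - 14 = 31. total_sold = 31
  Event 11 (sale 18): sell min(18,31)=18. stock: 31 - 18 = 13. total_sold = 49
  Event 12 (restock 32): 13 + 32 = 45
  Event 13 (return 3): 45 + 3 = 48
Final: stock = 48, total_sold = 49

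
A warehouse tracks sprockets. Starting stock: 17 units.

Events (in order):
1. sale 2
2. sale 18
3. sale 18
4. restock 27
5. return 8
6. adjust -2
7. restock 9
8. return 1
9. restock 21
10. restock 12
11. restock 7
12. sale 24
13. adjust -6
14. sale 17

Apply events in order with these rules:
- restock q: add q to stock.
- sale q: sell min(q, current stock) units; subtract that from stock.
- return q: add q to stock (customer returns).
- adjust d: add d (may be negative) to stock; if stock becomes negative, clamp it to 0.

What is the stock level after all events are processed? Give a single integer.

Answer: 36

Derivation:
Processing events:
Start: stock = 17
  Event 1 (sale 2): sell min(2,17)=2. stock: 17 - 2 = 15. total_sold = 2
  Event 2 (sale 18): sell min(18,15)=15. stock: 15 - 15 = 0. total_sold = 17
  Event 3 (sale 18): sell min(18,0)=0. stock: 0 - 0 = 0. total_sold = 17
  Event 4 (restock 27): 0 + 27 = 27
  Event 5 (return 8): 27 + 8 = 35
  Event 6 (adjust -2): 35 + -2 = 33
  Event 7 (restock 9): 33 + 9 = 42
  Event 8 (return 1): 42 + 1 = 43
  Event 9 (restock 21): 43 + 21 = 64
  Event 10 (restock 12): 64 + 12 = 76
  Event 11 (restock 7): 76 + 7 = 83
  Event 12 (sale 24): sell min(24,83)=24. stock: 83 - 24 = 59. total_sold = 41
  Event 13 (adjust -6): 59 + -6 = 53
  Event 14 (sale 17): sell min(17,53)=17. stock: 53 - 17 = 36. total_sold = 58
Final: stock = 36, total_sold = 58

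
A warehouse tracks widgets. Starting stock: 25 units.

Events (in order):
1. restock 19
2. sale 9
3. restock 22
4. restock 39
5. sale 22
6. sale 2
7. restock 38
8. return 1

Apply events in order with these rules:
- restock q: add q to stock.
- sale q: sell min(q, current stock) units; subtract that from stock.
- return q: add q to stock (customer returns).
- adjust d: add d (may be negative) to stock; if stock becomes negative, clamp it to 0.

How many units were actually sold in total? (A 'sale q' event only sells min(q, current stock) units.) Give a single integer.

Answer: 33

Derivation:
Processing events:
Start: stock = 25
  Event 1 (restock 19): 25 + 19 = 44
  Event 2 (sale 9): sell min(9,44)=9. stock: 44 - 9 = 35. total_sold = 9
  Event 3 (restock 22): 35 + 22 = 57
  Event 4 (restock 39): 57 + 39 = 96
  Event 5 (sale 22): sell min(22,96)=22. stock: 96 - 22 = 74. total_sold = 31
  Event 6 (sale 2): sell min(2,74)=2. stock: 74 - 2 = 72. total_sold = 33
  Event 7 (restock 38): 72 + 38 = 110
  Event 8 (return 1): 110 + 1 = 111
Final: stock = 111, total_sold = 33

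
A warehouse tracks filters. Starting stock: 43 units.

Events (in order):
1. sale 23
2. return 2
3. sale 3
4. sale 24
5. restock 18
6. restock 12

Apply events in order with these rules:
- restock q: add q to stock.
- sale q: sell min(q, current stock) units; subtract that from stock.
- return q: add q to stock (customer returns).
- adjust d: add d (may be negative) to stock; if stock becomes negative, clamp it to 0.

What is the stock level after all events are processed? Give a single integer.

Processing events:
Start: stock = 43
  Event 1 (sale 23): sell min(23,43)=23. stock: 43 - 23 = 20. total_sold = 23
  Event 2 (return 2): 20 + 2 = 22
  Event 3 (sale 3): sell min(3,22)=3. stock: 22 - 3 = 19. total_sold = 26
  Event 4 (sale 24): sell min(24,19)=19. stock: 19 - 19 = 0. total_sold = 45
  Event 5 (restock 18): 0 + 18 = 18
  Event 6 (restock 12): 18 + 12 = 30
Final: stock = 30, total_sold = 45

Answer: 30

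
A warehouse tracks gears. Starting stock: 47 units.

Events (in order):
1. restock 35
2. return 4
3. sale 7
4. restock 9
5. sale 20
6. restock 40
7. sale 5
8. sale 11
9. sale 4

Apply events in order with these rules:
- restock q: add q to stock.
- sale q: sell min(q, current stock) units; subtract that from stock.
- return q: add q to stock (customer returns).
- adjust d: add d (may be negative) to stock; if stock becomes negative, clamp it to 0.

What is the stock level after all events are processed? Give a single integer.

Processing events:
Start: stock = 47
  Event 1 (restock 35): 47 + 35 = 82
  Event 2 (return 4): 82 + 4 = 86
  Event 3 (sale 7): sell min(7,86)=7. stock: 86 - 7 = 79. total_sold = 7
  Event 4 (restock 9): 79 + 9 = 88
  Event 5 (sale 20): sell min(20,88)=20. stock: 88 - 20 = 68. total_sold = 27
  Event 6 (restock 40): 68 + 40 = 108
  Event 7 (sale 5): sell min(5,108)=5. stock: 108 - 5 = 103. total_sold = 32
  Event 8 (sale 11): sell min(11,103)=11. stock: 103 - 11 = 92. total_sold = 43
  Event 9 (sale 4): sell min(4,92)=4. stock: 92 - 4 = 88. total_sold = 47
Final: stock = 88, total_sold = 47

Answer: 88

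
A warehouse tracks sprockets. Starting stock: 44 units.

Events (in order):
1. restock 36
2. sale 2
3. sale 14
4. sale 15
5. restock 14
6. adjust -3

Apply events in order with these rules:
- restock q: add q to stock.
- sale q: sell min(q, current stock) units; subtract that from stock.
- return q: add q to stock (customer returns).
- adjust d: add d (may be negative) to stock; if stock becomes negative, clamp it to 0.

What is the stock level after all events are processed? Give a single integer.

Processing events:
Start: stock = 44
  Event 1 (restock 36): 44 + 36 = 80
  Event 2 (sale 2): sell min(2,80)=2. stock: 80 - 2 = 78. total_sold = 2
  Event 3 (sale 14): sell min(14,78)=14. stock: 78 - 14 = 64. total_sold = 16
  Event 4 (sale 15): sell min(15,64)=15. stock: 64 - 15 = 49. total_sold = 31
  Event 5 (restock 14): 49 + 14 = 63
  Event 6 (adjust -3): 63 + -3 = 60
Final: stock = 60, total_sold = 31

Answer: 60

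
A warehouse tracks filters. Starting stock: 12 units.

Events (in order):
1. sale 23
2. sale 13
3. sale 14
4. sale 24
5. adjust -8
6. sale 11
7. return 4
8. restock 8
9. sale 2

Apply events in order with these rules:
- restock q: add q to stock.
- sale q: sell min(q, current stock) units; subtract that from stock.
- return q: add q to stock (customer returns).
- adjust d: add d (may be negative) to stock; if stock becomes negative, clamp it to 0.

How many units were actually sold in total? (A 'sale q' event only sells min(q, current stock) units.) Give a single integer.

Answer: 14

Derivation:
Processing events:
Start: stock = 12
  Event 1 (sale 23): sell min(23,12)=12. stock: 12 - 12 = 0. total_sold = 12
  Event 2 (sale 13): sell min(13,0)=0. stock: 0 - 0 = 0. total_sold = 12
  Event 3 (sale 14): sell min(14,0)=0. stock: 0 - 0 = 0. total_sold = 12
  Event 4 (sale 24): sell min(24,0)=0. stock: 0 - 0 = 0. total_sold = 12
  Event 5 (adjust -8): 0 + -8 = 0 (clamped to 0)
  Event 6 (sale 11): sell min(11,0)=0. stock: 0 - 0 = 0. total_sold = 12
  Event 7 (return 4): 0 + 4 = 4
  Event 8 (restock 8): 4 + 8 = 12
  Event 9 (sale 2): sell min(2,12)=2. stock: 12 - 2 = 10. total_sold = 14
Final: stock = 10, total_sold = 14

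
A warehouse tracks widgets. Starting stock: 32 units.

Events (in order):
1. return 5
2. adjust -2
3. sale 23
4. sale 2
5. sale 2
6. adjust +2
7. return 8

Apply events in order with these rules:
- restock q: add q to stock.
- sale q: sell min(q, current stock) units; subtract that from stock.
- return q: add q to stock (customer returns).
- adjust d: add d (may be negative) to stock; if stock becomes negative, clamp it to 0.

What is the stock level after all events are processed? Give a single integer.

Processing events:
Start: stock = 32
  Event 1 (return 5): 32 + 5 = 37
  Event 2 (adjust -2): 37 + -2 = 35
  Event 3 (sale 23): sell min(23,35)=23. stock: 35 - 23 = 12. total_sold = 23
  Event 4 (sale 2): sell min(2,12)=2. stock: 12 - 2 = 10. total_sold = 25
  Event 5 (sale 2): sell min(2,10)=2. stock: 10 - 2 = 8. total_sold = 27
  Event 6 (adjust +2): 8 + 2 = 10
  Event 7 (return 8): 10 + 8 = 18
Final: stock = 18, total_sold = 27

Answer: 18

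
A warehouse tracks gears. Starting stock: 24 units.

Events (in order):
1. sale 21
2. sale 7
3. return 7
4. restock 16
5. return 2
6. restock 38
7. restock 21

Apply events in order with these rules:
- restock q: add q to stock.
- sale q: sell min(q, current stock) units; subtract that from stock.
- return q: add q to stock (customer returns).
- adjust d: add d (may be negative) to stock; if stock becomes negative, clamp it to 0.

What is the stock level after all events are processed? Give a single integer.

Processing events:
Start: stock = 24
  Event 1 (sale 21): sell min(21,24)=21. stock: 24 - 21 = 3. total_sold = 21
  Event 2 (sale 7): sell min(7,3)=3. stock: 3 - 3 = 0. total_sold = 24
  Event 3 (return 7): 0 + 7 = 7
  Event 4 (restock 16): 7 + 16 = 23
  Event 5 (return 2): 23 + 2 = 25
  Event 6 (restock 38): 25 + 38 = 63
  Event 7 (restock 21): 63 + 21 = 84
Final: stock = 84, total_sold = 24

Answer: 84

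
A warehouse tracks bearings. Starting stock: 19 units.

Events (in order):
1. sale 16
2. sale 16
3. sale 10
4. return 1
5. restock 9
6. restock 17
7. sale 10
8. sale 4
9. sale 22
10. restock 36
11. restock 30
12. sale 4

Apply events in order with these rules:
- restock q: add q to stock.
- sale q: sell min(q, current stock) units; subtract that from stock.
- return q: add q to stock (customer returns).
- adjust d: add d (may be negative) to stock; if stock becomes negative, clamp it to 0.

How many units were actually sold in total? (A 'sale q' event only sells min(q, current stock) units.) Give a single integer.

Processing events:
Start: stock = 19
  Event 1 (sale 16): sell min(16,19)=16. stock: 19 - 16 = 3. total_sold = 16
  Event 2 (sale 16): sell min(16,3)=3. stock: 3 - 3 = 0. total_sold = 19
  Event 3 (sale 10): sell min(10,0)=0. stock: 0 - 0 = 0. total_sold = 19
  Event 4 (return 1): 0 + 1 = 1
  Event 5 (restock 9): 1 + 9 = 10
  Event 6 (restock 17): 10 + 17 = 27
  Event 7 (sale 10): sell min(10,27)=10. stock: 27 - 10 = 17. total_sold = 29
  Event 8 (sale 4): sell min(4,17)=4. stock: 17 - 4 = 13. total_sold = 33
  Event 9 (sale 22): sell min(22,13)=13. stock: 13 - 13 = 0. total_sold = 46
  Event 10 (restock 36): 0 + 36 = 36
  Event 11 (restock 30): 36 + 30 = 66
  Event 12 (sale 4): sell min(4,66)=4. stock: 66 - 4 = 62. total_sold = 50
Final: stock = 62, total_sold = 50

Answer: 50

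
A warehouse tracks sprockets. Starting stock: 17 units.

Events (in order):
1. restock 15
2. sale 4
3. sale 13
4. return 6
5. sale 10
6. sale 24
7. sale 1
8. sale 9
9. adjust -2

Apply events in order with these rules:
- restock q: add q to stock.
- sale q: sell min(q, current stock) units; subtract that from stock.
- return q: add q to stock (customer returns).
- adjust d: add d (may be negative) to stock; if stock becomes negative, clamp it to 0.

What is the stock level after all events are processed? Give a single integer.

Processing events:
Start: stock = 17
  Event 1 (restock 15): 17 + 15 = 32
  Event 2 (sale 4): sell min(4,32)=4. stock: 32 - 4 = 28. total_sold = 4
  Event 3 (sale 13): sell min(13,28)=13. stock: 28 - 13 = 15. total_sold = 17
  Event 4 (return 6): 15 + 6 = 21
  Event 5 (sale 10): sell min(10,21)=10. stock: 21 - 10 = 11. total_sold = 27
  Event 6 (sale 24): sell min(24,11)=11. stock: 11 - 11 = 0. total_sold = 38
  Event 7 (sale 1): sell min(1,0)=0. stock: 0 - 0 = 0. total_sold = 38
  Event 8 (sale 9): sell min(9,0)=0. stock: 0 - 0 = 0. total_sold = 38
  Event 9 (adjust -2): 0 + -2 = 0 (clamped to 0)
Final: stock = 0, total_sold = 38

Answer: 0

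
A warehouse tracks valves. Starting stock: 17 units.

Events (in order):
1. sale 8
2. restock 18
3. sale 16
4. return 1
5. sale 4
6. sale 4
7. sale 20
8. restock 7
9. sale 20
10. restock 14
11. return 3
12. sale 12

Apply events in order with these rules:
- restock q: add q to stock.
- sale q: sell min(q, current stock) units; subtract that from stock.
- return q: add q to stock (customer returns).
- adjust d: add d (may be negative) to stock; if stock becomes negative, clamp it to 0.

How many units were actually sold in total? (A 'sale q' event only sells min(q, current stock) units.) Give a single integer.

Processing events:
Start: stock = 17
  Event 1 (sale 8): sell min(8,17)=8. stock: 17 - 8 = 9. total_sold = 8
  Event 2 (restock 18): 9 + 18 = 27
  Event 3 (sale 16): sell min(16,27)=16. stock: 27 - 16 = 11. total_sold = 24
  Event 4 (return 1): 11 + 1 = 12
  Event 5 (sale 4): sell min(4,12)=4. stock: 12 - 4 = 8. total_sold = 28
  Event 6 (sale 4): sell min(4,8)=4. stock: 8 - 4 = 4. total_sold = 32
  Event 7 (sale 20): sell min(20,4)=4. stock: 4 - 4 = 0. total_sold = 36
  Event 8 (restock 7): 0 + 7 = 7
  Event 9 (sale 20): sell min(20,7)=7. stock: 7 - 7 = 0. total_sold = 43
  Event 10 (restock 14): 0 + 14 = 14
  Event 11 (return 3): 14 + 3 = 17
  Event 12 (sale 12): sell min(12,17)=12. stock: 17 - 12 = 5. total_sold = 55
Final: stock = 5, total_sold = 55

Answer: 55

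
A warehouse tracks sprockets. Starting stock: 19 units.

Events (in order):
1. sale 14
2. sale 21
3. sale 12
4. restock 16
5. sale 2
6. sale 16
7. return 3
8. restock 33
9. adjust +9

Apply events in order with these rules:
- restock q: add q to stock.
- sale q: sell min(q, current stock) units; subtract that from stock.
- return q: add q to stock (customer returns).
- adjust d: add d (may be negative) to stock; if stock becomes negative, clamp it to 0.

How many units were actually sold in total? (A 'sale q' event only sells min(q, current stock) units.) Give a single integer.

Answer: 35

Derivation:
Processing events:
Start: stock = 19
  Event 1 (sale 14): sell min(14,19)=14. stock: 19 - 14 = 5. total_sold = 14
  Event 2 (sale 21): sell min(21,5)=5. stock: 5 - 5 = 0. total_sold = 19
  Event 3 (sale 12): sell min(12,0)=0. stock: 0 - 0 = 0. total_sold = 19
  Event 4 (restock 16): 0 + 16 = 16
  Event 5 (sale 2): sell min(2,16)=2. stock: 16 - 2 = 14. total_sold = 21
  Event 6 (sale 16): sell min(16,14)=14. stock: 14 - 14 = 0. total_sold = 35
  Event 7 (return 3): 0 + 3 = 3
  Event 8 (restock 33): 3 + 33 = 36
  Event 9 (adjust +9): 36 + 9 = 45
Final: stock = 45, total_sold = 35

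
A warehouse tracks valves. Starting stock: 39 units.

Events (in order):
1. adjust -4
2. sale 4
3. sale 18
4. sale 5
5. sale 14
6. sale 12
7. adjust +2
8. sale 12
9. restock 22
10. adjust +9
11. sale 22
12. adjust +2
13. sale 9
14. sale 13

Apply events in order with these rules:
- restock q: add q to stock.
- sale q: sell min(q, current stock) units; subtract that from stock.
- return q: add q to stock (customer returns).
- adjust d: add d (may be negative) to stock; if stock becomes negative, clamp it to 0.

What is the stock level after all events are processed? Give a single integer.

Answer: 0

Derivation:
Processing events:
Start: stock = 39
  Event 1 (adjust -4): 39 + -4 = 35
  Event 2 (sale 4): sell min(4,35)=4. stock: 35 - 4 = 31. total_sold = 4
  Event 3 (sale 18): sell min(18,31)=18. stock: 31 - 18 = 13. total_sold = 22
  Event 4 (sale 5): sell min(5,13)=5. stock: 13 - 5 = 8. total_sold = 27
  Event 5 (sale 14): sell min(14,8)=8. stock: 8 - 8 = 0. total_sold = 35
  Event 6 (sale 12): sell min(12,0)=0. stock: 0 - 0 = 0. total_sold = 35
  Event 7 (adjust +2): 0 + 2 = 2
  Event 8 (sale 12): sell min(12,2)=2. stock: 2 - 2 = 0. total_sold = 37
  Event 9 (restock 22): 0 + 22 = 22
  Event 10 (adjust +9): 22 + 9 = 31
  Event 11 (sale 22): sell min(22,31)=22. stock: 31 - 22 = 9. total_sold = 59
  Event 12 (adjust +2): 9 + 2 = 11
  Event 13 (sale 9): sell min(9,11)=9. stock: 11 - 9 = 2. total_sold = 68
  Event 14 (sale 13): sell min(13,2)=2. stock: 2 - 2 = 0. total_sold = 70
Final: stock = 0, total_sold = 70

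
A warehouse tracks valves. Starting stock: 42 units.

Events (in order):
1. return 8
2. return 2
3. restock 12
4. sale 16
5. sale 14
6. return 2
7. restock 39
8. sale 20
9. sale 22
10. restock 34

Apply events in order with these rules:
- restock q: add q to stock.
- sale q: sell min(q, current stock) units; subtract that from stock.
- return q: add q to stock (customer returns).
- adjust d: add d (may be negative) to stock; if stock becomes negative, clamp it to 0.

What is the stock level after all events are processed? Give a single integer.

Processing events:
Start: stock = 42
  Event 1 (return 8): 42 + 8 = 50
  Event 2 (return 2): 50 + 2 = 52
  Event 3 (restock 12): 52 + 12 = 64
  Event 4 (sale 16): sell min(16,64)=16. stock: 64 - 16 = 48. total_sold = 16
  Event 5 (sale 14): sell min(14,48)=14. stock: 48 - 14 = 34. total_sold = 30
  Event 6 (return 2): 34 + 2 = 36
  Event 7 (restock 39): 36 + 39 = 75
  Event 8 (sale 20): sell min(20,75)=20. stock: 75 - 20 = 55. total_sold = 50
  Event 9 (sale 22): sell min(22,55)=22. stock: 55 - 22 = 33. total_sold = 72
  Event 10 (restock 34): 33 + 34 = 67
Final: stock = 67, total_sold = 72

Answer: 67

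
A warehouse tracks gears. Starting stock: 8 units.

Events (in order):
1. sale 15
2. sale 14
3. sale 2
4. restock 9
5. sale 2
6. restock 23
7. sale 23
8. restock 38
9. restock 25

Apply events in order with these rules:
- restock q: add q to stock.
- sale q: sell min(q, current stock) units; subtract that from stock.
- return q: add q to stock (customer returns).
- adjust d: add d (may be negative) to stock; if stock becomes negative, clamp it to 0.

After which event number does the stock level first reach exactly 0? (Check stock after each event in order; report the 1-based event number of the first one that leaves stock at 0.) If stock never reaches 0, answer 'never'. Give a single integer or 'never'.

Processing events:
Start: stock = 8
  Event 1 (sale 15): sell min(15,8)=8. stock: 8 - 8 = 0. total_sold = 8
  Event 2 (sale 14): sell min(14,0)=0. stock: 0 - 0 = 0. total_sold = 8
  Event 3 (sale 2): sell min(2,0)=0. stock: 0 - 0 = 0. total_sold = 8
  Event 4 (restock 9): 0 + 9 = 9
  Event 5 (sale 2): sell min(2,9)=2. stock: 9 - 2 = 7. total_sold = 10
  Event 6 (restock 23): 7 + 23 = 30
  Event 7 (sale 23): sell min(23,30)=23. stock: 30 - 23 = 7. total_sold = 33
  Event 8 (restock 38): 7 + 38 = 45
  Event 9 (restock 25): 45 + 25 = 70
Final: stock = 70, total_sold = 33

First zero at event 1.

Answer: 1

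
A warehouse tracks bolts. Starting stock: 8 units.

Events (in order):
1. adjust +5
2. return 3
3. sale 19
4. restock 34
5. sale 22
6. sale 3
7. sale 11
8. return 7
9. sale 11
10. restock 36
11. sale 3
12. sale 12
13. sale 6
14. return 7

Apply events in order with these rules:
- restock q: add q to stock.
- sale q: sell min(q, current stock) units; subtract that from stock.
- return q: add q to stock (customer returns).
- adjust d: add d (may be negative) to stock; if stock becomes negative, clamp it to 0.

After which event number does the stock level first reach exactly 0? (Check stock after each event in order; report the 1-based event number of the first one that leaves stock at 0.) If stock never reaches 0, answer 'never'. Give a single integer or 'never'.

Answer: 3

Derivation:
Processing events:
Start: stock = 8
  Event 1 (adjust +5): 8 + 5 = 13
  Event 2 (return 3): 13 + 3 = 16
  Event 3 (sale 19): sell min(19,16)=16. stock: 16 - 16 = 0. total_sold = 16
  Event 4 (restock 34): 0 + 34 = 34
  Event 5 (sale 22): sell min(22,34)=22. stock: 34 - 22 = 12. total_sold = 38
  Event 6 (sale 3): sell min(3,12)=3. stock: 12 - 3 = 9. total_sold = 41
  Event 7 (sale 11): sell min(11,9)=9. stock: 9 - 9 = 0. total_sold = 50
  Event 8 (return 7): 0 + 7 = 7
  Event 9 (sale 11): sell min(11,7)=7. stock: 7 - 7 = 0. total_sold = 57
  Event 10 (restock 36): 0 + 36 = 36
  Event 11 (sale 3): sell min(3,36)=3. stock: 36 - 3 = 33. total_sold = 60
  Event 12 (sale 12): sell min(12,33)=12. stock: 33 - 12 = 21. total_sold = 72
  Event 13 (sale 6): sell min(6,21)=6. stock: 21 - 6 = 15. total_sold = 78
  Event 14 (return 7): 15 + 7 = 22
Final: stock = 22, total_sold = 78

First zero at event 3.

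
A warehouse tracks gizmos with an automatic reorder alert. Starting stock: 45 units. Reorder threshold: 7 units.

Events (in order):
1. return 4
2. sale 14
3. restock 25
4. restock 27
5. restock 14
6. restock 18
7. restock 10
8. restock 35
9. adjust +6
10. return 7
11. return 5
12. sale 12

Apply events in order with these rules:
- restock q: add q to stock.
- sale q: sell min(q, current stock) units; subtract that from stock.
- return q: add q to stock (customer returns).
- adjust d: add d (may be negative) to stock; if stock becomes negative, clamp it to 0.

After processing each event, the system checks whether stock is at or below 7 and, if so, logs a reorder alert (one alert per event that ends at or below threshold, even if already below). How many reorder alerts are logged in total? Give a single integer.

Answer: 0

Derivation:
Processing events:
Start: stock = 45
  Event 1 (return 4): 45 + 4 = 49
  Event 2 (sale 14): sell min(14,49)=14. stock: 49 - 14 = 35. total_sold = 14
  Event 3 (restock 25): 35 + 25 = 60
  Event 4 (restock 27): 60 + 27 = 87
  Event 5 (restock 14): 87 + 14 = 101
  Event 6 (restock 18): 101 + 18 = 119
  Event 7 (restock 10): 119 + 10 = 129
  Event 8 (restock 35): 129 + 35 = 164
  Event 9 (adjust +6): 164 + 6 = 170
  Event 10 (return 7): 170 + 7 = 177
  Event 11 (return 5): 177 + 5 = 182
  Event 12 (sale 12): sell min(12,182)=12. stock: 182 - 12 = 170. total_sold = 26
Final: stock = 170, total_sold = 26

Checking against threshold 7:
  After event 1: stock=49 > 7
  After event 2: stock=35 > 7
  After event 3: stock=60 > 7
  After event 4: stock=87 > 7
  After event 5: stock=101 > 7
  After event 6: stock=119 > 7
  After event 7: stock=129 > 7
  After event 8: stock=164 > 7
  After event 9: stock=170 > 7
  After event 10: stock=177 > 7
  After event 11: stock=182 > 7
  After event 12: stock=170 > 7
Alert events: []. Count = 0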